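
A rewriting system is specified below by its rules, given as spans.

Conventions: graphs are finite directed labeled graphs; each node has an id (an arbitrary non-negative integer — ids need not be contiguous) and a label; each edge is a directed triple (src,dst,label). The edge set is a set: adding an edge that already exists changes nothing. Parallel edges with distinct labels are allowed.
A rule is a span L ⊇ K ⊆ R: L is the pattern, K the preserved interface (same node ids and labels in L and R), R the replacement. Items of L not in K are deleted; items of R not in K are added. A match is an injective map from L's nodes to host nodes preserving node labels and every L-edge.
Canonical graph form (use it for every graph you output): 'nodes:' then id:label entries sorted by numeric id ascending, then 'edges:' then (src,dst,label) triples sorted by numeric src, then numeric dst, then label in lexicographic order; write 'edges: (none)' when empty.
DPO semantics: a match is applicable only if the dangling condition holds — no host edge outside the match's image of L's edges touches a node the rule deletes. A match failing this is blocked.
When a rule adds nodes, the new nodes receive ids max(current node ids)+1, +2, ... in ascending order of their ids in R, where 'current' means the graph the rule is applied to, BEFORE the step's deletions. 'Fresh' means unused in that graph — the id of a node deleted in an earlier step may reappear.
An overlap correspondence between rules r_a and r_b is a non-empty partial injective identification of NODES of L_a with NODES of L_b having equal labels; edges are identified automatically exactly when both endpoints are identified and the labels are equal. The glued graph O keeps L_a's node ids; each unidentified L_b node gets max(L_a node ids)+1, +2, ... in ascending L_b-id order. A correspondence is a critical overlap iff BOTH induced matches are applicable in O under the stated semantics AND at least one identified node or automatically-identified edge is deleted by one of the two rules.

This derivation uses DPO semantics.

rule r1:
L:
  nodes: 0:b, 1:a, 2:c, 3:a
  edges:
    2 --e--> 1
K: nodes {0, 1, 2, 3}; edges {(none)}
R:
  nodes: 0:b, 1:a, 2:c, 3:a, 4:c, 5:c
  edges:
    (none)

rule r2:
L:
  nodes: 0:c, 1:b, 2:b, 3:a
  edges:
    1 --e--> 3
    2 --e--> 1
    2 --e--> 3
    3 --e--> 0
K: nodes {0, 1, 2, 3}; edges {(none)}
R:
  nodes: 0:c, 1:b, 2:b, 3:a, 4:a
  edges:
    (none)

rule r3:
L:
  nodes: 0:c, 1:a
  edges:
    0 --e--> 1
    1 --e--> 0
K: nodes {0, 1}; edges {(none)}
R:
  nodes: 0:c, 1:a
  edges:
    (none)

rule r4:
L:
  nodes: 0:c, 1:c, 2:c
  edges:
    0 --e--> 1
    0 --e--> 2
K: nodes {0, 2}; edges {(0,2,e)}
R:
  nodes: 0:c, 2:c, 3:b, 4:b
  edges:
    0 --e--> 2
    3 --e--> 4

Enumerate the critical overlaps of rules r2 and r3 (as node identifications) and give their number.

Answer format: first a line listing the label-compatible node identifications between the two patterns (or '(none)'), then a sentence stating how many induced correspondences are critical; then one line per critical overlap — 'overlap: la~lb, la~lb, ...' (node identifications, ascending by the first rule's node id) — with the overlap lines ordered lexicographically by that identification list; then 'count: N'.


label-compatible node identifications between L(r2) and L(r3): 0~0, 3~1
1 of the induced correspondences is a critical overlap of r2 and r3.
overlap: 0~0, 3~1
count: 1


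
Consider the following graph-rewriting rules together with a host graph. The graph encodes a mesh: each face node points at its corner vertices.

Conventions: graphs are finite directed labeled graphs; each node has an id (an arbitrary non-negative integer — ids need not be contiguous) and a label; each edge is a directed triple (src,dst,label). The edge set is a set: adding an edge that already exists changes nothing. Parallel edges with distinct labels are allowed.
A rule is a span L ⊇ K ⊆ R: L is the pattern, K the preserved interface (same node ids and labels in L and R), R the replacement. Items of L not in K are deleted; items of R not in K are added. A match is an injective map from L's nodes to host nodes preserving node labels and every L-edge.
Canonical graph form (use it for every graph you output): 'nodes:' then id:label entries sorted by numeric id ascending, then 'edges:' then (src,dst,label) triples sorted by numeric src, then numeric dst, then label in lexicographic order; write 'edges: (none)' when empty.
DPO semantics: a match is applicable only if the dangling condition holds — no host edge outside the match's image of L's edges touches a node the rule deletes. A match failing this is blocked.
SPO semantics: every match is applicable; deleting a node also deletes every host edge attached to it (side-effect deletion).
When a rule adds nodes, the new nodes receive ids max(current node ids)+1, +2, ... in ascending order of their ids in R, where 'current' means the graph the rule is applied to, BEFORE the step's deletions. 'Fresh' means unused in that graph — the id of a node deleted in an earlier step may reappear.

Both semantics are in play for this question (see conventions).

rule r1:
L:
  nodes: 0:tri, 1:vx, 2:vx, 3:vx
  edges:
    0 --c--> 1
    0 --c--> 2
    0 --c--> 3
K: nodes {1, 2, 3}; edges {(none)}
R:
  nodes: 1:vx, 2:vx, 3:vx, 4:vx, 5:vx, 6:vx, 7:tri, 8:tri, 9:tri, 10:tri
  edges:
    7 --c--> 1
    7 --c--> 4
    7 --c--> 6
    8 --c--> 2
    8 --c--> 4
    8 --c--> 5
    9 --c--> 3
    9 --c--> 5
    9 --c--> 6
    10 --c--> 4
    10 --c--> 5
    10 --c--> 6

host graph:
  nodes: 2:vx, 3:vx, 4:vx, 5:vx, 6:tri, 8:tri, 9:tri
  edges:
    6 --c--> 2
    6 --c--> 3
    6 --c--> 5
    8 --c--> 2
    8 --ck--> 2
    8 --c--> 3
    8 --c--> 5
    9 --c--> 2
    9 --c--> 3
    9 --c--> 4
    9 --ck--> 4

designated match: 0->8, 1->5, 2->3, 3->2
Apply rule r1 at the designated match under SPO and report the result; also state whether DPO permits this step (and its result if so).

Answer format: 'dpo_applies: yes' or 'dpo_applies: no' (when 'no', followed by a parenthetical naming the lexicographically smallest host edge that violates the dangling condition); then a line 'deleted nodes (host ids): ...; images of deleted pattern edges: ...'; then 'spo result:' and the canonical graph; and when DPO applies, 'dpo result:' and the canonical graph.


dpo_applies: no
(the rule deletes node 8, which keeps host edge (8,2,ck) outside the match image — the dangling condition fails, DPO blocks; SPO proceeds and side-deletes such edges)
deleted nodes (host ids): 8; images of deleted pattern edges: (8,2,c); (8,3,c); (8,5,c)
spo result:
nodes: 2:vx, 3:vx, 4:vx, 5:vx, 6:tri, 9:tri, 10:vx, 11:vx, 12:vx, 13:tri, 14:tri, 15:tri, 16:tri
edges: (6,2,c); (6,3,c); (6,5,c); (9,2,c); (9,3,c); (9,4,c); (9,4,ck); (13,5,c); (13,10,c); (13,12,c); (14,3,c); (14,10,c); (14,11,c); (15,2,c); (15,11,c); (15,12,c); (16,10,c); (16,11,c); (16,12,c)


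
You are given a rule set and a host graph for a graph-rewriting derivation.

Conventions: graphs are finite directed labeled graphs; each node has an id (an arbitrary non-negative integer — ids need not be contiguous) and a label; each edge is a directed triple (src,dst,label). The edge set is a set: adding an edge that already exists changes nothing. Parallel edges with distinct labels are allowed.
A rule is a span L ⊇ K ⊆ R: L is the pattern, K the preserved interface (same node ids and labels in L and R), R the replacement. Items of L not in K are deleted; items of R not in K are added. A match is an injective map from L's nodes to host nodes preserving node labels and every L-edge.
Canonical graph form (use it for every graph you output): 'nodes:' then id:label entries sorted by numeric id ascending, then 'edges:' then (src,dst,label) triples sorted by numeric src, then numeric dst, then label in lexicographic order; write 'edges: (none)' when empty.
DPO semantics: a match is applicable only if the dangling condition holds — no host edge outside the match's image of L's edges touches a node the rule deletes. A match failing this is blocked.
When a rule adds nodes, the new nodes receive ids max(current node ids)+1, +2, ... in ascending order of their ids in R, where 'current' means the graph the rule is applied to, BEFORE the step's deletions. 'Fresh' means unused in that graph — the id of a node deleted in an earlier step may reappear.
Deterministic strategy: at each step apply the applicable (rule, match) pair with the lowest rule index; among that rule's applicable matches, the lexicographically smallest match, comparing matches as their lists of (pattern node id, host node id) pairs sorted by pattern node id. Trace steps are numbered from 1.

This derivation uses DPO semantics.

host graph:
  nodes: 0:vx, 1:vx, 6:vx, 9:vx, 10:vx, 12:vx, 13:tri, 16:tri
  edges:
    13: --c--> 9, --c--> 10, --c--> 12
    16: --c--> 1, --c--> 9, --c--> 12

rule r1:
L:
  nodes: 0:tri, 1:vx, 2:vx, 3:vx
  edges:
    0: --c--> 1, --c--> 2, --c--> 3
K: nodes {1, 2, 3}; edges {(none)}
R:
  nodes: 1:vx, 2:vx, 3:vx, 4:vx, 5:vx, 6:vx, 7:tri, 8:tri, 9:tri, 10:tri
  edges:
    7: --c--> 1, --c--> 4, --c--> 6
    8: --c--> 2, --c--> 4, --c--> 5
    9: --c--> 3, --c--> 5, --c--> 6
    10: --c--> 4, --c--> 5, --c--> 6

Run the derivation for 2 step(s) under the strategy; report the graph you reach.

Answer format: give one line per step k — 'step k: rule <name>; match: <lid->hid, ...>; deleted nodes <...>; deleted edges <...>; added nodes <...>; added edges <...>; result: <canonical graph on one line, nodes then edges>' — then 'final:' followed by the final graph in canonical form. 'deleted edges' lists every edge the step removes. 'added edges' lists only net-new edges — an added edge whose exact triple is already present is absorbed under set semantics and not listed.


step 1: rule r1; match: 0->13, 1->9, 2->10, 3->12; deleted nodes 13; deleted edges (13,9,c); (13,10,c); (13,12,c); added nodes 17, 18, 19, 20, 21, 22, 23; added edges (20,9,c); (20,17,c); (20,19,c); (21,10,c); (21,17,c); (21,18,c); (22,12,c); (22,18,c); (22,19,c); (23,17,c); (23,18,c); (23,19,c); result: nodes: 0:vx, 1:vx, 6:vx, 9:vx, 10:vx, 12:vx, 16:tri, 17:vx, 18:vx, 19:vx, 20:tri, 21:tri, 22:tri, 23:tri edges: (16,1,c); (16,9,c); (16,12,c); (20,9,c); (20,17,c); (20,19,c); (21,10,c); (21,17,c); (21,18,c); (22,12,c); (22,18,c); (22,19,c); (23,17,c); (23,18,c); (23,19,c)
step 2: rule r1; match: 0->16, 1->1, 2->9, 3->12; deleted nodes 16; deleted edges (16,1,c); (16,9,c); (16,12,c); added nodes 24, 25, 26, 27, 28, 29, 30; added edges (27,1,c); (27,24,c); (27,26,c); (28,9,c); (28,24,c); (28,25,c); (29,12,c); (29,25,c); (29,26,c); (30,24,c); (30,25,c); (30,26,c); result: nodes: 0:vx, 1:vx, 6:vx, 9:vx, 10:vx, 12:vx, 17:vx, 18:vx, 19:vx, 20:tri, 21:tri, 22:tri, 23:tri, 24:vx, 25:vx, 26:vx, 27:tri, 28:tri, 29:tri, 30:tri edges: (20,9,c); (20,17,c); (20,19,c); (21,10,c); (21,17,c); (21,18,c); (22,12,c); (22,18,c); (22,19,c); (23,17,c); (23,18,c); (23,19,c); (27,1,c); (27,24,c); (27,26,c); (28,9,c); (28,24,c); (28,25,c); (29,12,c); (29,25,c); (29,26,c); (30,24,c); (30,25,c); (30,26,c)
final:
nodes: 0:vx, 1:vx, 6:vx, 9:vx, 10:vx, 12:vx, 17:vx, 18:vx, 19:vx, 20:tri, 21:tri, 22:tri, 23:tri, 24:vx, 25:vx, 26:vx, 27:tri, 28:tri, 29:tri, 30:tri
edges: (20,9,c); (20,17,c); (20,19,c); (21,10,c); (21,17,c); (21,18,c); (22,12,c); (22,18,c); (22,19,c); (23,17,c); (23,18,c); (23,19,c); (27,1,c); (27,24,c); (27,26,c); (28,9,c); (28,24,c); (28,25,c); (29,12,c); (29,25,c); (29,26,c); (30,24,c); (30,25,c); (30,26,c)


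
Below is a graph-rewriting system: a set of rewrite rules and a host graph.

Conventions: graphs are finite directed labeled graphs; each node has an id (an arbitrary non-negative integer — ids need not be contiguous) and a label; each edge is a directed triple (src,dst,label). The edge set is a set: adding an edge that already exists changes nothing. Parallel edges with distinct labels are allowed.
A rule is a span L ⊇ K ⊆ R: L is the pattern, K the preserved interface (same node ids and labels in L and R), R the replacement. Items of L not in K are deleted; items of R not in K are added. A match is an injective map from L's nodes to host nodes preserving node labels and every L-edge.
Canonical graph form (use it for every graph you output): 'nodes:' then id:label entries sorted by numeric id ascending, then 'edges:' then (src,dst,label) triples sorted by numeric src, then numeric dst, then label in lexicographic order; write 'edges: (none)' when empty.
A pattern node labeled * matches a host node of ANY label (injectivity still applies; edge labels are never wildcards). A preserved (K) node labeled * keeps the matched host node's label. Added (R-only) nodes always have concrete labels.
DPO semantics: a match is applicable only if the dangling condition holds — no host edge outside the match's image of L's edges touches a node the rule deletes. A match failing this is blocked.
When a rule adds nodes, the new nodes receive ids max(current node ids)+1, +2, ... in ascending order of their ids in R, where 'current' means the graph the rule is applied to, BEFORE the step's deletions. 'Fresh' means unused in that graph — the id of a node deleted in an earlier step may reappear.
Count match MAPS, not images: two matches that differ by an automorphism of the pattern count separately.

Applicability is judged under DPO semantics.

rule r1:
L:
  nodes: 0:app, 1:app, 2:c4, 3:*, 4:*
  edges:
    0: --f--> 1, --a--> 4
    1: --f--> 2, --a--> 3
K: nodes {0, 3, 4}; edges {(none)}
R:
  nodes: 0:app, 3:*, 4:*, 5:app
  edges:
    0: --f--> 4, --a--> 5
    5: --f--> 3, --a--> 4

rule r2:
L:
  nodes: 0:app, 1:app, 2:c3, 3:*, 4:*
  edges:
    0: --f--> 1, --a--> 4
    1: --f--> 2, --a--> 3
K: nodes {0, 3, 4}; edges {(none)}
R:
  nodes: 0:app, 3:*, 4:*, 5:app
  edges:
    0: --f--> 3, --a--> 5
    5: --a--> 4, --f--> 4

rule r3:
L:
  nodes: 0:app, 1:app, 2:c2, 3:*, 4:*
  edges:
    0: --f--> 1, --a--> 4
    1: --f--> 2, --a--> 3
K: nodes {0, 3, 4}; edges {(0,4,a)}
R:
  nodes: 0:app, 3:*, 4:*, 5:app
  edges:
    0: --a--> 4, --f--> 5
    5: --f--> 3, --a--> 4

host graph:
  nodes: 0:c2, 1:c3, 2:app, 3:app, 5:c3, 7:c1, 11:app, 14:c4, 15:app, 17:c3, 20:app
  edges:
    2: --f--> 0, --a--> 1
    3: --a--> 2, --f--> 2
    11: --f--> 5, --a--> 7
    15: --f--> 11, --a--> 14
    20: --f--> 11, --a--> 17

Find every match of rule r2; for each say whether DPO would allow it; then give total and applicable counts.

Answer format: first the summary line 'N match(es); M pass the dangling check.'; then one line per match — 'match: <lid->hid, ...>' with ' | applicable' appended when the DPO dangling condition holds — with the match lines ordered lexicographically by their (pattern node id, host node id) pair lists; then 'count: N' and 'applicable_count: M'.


2 match(es); 0 pass the dangling check.
match: 0->15, 1->11, 2->5, 3->7, 4->14
match: 0->20, 1->11, 2->5, 3->7, 4->17
count: 2
applicable_count: 0


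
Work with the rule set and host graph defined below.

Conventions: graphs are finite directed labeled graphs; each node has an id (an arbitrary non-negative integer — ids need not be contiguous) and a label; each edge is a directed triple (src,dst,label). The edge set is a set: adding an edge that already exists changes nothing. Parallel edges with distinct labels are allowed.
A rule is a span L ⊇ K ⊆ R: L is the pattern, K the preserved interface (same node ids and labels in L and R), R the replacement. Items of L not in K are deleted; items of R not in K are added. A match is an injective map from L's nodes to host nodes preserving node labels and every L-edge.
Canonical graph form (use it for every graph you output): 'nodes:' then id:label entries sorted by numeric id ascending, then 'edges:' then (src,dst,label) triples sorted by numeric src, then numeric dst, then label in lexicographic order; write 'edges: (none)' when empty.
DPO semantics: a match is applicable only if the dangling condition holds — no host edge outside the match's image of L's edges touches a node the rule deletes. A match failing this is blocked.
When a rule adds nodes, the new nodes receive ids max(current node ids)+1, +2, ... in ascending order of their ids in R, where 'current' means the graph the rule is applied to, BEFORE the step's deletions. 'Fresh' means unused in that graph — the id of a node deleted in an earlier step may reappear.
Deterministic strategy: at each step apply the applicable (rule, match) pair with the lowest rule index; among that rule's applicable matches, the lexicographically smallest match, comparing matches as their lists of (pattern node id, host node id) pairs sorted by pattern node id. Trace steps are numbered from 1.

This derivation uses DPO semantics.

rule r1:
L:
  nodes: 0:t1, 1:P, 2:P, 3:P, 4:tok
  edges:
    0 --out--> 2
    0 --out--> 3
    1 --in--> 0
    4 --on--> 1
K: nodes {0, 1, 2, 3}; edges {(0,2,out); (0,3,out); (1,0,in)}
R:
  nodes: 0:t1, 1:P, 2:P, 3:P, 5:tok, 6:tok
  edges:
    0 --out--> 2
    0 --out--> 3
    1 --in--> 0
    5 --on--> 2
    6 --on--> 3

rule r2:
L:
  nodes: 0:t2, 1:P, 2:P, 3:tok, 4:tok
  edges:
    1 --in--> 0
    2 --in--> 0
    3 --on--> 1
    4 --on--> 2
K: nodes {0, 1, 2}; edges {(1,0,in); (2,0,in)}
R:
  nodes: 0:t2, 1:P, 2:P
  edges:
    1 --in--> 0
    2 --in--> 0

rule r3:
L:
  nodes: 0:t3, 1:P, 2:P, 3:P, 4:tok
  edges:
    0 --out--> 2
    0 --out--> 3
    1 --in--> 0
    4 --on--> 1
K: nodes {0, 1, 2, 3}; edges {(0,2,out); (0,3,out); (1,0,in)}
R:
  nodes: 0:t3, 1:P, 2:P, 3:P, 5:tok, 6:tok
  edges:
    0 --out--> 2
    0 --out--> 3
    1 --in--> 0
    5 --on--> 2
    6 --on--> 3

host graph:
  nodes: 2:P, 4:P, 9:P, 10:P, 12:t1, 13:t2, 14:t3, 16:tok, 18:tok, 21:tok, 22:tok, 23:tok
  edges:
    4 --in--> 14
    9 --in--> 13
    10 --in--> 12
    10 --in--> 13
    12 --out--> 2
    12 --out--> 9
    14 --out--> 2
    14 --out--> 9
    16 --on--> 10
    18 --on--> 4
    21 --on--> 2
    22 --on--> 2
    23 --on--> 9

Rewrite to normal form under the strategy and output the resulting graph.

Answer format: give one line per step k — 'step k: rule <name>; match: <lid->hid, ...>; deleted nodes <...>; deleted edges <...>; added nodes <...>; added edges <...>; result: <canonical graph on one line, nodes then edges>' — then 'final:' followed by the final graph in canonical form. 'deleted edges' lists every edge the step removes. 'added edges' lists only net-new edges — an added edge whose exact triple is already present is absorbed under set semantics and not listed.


step 1: rule r1; match: 0->12, 1->10, 2->2, 3->9, 4->16; deleted nodes 16; deleted edges (16,10,on); added nodes 24, 25; added edges (24,2,on); (25,9,on); result: nodes: 2:P, 4:P, 9:P, 10:P, 12:t1, 13:t2, 14:t3, 18:tok, 21:tok, 22:tok, 23:tok, 24:tok, 25:tok edges: (4,14,in); (9,13,in); (10,12,in); (10,13,in); (12,2,out); (12,9,out); (14,2,out); (14,9,out); (18,4,on); (21,2,on); (22,2,on); (23,9,on); (24,2,on); (25,9,on)
step 2: rule r3; match: 0->14, 1->4, 2->2, 3->9, 4->18; deleted nodes 18; deleted edges (18,4,on); added nodes 26, 27; added edges (26,2,on); (27,9,on); result: nodes: 2:P, 4:P, 9:P, 10:P, 12:t1, 13:t2, 14:t3, 21:tok, 22:tok, 23:tok, 24:tok, 25:tok, 26:tok, 27:tok edges: (4,14,in); (9,13,in); (10,12,in); (10,13,in); (12,2,out); (12,9,out); (14,2,out); (14,9,out); (21,2,on); (22,2,on); (23,9,on); (24,2,on); (25,9,on); (26,2,on); (27,9,on)
final:
nodes: 2:P, 4:P, 9:P, 10:P, 12:t1, 13:t2, 14:t3, 21:tok, 22:tok, 23:tok, 24:tok, 25:tok, 26:tok, 27:tok
edges: (4,14,in); (9,13,in); (10,12,in); (10,13,in); (12,2,out); (12,9,out); (14,2,out); (14,9,out); (21,2,on); (22,2,on); (23,9,on); (24,2,on); (25,9,on); (26,2,on); (27,9,on)


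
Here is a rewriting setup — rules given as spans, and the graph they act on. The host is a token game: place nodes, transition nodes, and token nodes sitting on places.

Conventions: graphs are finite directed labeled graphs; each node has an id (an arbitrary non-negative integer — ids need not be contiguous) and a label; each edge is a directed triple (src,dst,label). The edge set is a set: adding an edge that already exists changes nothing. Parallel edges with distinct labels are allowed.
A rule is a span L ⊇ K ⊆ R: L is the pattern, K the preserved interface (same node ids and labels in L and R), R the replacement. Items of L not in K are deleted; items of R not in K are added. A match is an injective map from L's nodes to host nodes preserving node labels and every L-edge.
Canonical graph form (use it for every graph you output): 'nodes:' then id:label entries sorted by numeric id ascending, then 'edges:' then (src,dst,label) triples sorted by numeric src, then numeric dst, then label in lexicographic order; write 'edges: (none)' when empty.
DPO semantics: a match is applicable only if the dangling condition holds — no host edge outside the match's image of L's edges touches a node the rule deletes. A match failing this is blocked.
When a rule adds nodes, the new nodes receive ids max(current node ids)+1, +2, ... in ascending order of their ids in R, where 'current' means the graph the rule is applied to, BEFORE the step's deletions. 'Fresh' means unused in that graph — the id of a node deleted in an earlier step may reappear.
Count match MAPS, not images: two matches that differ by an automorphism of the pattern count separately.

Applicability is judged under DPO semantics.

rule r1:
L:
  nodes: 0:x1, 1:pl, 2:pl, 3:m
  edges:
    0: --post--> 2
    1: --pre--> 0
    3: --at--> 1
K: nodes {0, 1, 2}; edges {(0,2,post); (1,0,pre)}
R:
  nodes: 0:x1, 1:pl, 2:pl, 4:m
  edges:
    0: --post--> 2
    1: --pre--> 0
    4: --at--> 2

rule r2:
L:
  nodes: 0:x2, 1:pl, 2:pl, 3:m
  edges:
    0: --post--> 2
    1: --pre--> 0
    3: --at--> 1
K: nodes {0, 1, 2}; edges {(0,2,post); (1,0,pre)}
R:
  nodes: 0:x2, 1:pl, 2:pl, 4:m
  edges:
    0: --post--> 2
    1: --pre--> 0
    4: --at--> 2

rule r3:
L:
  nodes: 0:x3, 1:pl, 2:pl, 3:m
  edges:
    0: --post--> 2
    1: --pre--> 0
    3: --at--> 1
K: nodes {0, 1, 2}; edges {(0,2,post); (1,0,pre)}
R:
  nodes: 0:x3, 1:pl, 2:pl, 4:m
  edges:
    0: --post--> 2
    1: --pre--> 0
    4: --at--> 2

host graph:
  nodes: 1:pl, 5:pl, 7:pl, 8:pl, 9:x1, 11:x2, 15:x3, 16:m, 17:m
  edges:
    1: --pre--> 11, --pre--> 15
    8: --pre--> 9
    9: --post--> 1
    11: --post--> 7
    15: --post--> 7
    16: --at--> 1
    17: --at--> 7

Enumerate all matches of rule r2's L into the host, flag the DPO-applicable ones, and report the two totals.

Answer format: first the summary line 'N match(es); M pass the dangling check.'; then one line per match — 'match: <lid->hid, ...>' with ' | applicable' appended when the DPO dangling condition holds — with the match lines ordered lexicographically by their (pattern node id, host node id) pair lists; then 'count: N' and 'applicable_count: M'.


1 match(es); 1 pass the dangling check.
match: 0->11, 1->1, 2->7, 3->16 | applicable
count: 1
applicable_count: 1


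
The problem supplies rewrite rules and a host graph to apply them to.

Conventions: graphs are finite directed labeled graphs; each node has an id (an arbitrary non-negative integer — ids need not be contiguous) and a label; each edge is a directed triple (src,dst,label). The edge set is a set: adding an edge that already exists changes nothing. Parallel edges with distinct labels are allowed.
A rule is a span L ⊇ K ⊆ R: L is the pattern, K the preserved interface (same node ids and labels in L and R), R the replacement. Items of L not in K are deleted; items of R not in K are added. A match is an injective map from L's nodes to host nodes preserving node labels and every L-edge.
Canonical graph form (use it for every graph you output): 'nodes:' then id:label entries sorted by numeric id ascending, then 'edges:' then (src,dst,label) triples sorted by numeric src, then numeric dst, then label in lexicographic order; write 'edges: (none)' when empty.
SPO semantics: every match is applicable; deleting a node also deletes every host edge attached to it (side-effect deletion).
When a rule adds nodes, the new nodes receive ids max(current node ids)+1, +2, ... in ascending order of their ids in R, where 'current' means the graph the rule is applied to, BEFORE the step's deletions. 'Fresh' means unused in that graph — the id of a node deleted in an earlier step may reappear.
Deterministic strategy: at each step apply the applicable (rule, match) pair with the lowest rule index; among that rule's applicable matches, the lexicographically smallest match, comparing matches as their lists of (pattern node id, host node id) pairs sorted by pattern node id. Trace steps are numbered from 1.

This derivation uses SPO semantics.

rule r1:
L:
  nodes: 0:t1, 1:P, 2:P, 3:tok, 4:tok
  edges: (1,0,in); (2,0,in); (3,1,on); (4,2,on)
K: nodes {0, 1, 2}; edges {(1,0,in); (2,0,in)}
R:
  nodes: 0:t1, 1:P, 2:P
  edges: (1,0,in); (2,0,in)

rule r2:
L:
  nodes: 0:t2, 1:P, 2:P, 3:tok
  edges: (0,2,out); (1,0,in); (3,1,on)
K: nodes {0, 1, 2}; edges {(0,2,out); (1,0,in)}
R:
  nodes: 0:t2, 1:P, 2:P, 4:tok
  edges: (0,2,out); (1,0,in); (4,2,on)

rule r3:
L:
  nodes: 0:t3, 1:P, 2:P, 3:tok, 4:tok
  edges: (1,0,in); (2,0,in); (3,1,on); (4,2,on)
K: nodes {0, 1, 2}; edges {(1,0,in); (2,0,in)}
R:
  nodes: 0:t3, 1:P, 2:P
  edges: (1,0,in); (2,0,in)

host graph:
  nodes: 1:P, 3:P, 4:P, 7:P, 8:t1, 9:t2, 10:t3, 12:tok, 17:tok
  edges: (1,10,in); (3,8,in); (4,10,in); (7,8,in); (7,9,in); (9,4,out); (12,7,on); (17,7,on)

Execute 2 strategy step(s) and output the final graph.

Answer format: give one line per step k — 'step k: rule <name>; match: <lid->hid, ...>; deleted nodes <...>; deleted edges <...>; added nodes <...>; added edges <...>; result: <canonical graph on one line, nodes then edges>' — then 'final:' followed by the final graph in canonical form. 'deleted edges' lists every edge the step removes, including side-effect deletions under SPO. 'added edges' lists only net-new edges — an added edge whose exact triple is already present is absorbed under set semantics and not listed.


step 1: rule r2; match: 0->9, 1->7, 2->4, 3->12; deleted nodes 12; deleted edges (12,7,on); added nodes 18; added edges (18,4,on); result: nodes: 1:P, 3:P, 4:P, 7:P, 8:t1, 9:t2, 10:t3, 17:tok, 18:tok edges: (1,10,in); (3,8,in); (4,10,in); (7,8,in); (7,9,in); (9,4,out); (17,7,on); (18,4,on)
step 2: rule r2; match: 0->9, 1->7, 2->4, 3->17; deleted nodes 17; deleted edges (17,7,on); added nodes 19; added edges (19,4,on); result: nodes: 1:P, 3:P, 4:P, 7:P, 8:t1, 9:t2, 10:t3, 18:tok, 19:tok edges: (1,10,in); (3,8,in); (4,10,in); (7,8,in); (7,9,in); (9,4,out); (18,4,on); (19,4,on)
final:
nodes: 1:P, 3:P, 4:P, 7:P, 8:t1, 9:t2, 10:t3, 18:tok, 19:tok
edges: (1,10,in); (3,8,in); (4,10,in); (7,8,in); (7,9,in); (9,4,out); (18,4,on); (19,4,on)


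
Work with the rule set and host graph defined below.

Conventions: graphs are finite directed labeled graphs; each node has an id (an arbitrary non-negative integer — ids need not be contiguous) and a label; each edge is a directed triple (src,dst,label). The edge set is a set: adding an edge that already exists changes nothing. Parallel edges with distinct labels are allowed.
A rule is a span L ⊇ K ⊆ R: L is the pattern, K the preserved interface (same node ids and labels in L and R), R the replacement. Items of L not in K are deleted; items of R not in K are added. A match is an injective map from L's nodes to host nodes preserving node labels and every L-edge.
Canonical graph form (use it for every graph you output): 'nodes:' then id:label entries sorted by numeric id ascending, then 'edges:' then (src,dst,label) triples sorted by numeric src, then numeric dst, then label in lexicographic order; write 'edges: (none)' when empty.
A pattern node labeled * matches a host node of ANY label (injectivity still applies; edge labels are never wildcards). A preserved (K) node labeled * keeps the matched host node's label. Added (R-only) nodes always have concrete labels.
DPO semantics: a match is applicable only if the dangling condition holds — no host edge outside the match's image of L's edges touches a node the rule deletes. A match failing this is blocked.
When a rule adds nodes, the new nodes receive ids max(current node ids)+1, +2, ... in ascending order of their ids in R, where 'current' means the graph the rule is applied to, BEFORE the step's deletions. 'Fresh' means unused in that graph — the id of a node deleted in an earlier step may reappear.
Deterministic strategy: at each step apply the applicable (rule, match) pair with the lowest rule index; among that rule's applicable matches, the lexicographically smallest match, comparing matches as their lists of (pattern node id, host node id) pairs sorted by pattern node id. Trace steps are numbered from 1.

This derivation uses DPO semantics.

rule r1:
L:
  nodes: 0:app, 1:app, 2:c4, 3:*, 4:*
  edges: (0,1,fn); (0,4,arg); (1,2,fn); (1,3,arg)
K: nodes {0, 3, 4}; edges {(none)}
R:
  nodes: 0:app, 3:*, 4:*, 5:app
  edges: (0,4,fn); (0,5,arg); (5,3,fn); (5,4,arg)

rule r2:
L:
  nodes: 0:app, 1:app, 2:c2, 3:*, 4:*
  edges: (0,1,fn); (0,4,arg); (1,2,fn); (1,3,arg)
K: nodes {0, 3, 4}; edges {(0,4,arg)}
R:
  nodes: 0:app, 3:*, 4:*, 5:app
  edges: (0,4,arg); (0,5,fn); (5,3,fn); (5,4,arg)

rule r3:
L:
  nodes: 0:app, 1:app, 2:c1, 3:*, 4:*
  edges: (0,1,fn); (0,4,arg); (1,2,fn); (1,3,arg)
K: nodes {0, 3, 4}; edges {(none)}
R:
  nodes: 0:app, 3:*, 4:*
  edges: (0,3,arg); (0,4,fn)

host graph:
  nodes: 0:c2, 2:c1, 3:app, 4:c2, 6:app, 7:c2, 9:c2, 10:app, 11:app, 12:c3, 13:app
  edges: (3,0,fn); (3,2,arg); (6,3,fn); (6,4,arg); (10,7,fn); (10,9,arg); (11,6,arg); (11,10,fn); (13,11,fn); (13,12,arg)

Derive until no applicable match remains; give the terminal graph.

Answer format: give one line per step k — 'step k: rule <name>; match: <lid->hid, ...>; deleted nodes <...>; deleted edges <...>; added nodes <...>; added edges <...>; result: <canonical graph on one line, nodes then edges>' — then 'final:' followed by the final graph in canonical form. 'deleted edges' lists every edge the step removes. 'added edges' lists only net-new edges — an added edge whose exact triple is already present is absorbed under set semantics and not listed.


step 1: rule r2; match: 0->6, 1->3, 2->0, 3->2, 4->4; deleted nodes 0, 3; deleted edges (3,0,fn); (3,2,arg); (6,3,fn); added nodes 14; added edges (6,14,fn); (14,2,fn); (14,4,arg); result: nodes: 2:c1, 4:c2, 6:app, 7:c2, 9:c2, 10:app, 11:app, 12:c3, 13:app, 14:app edges: (6,4,arg); (6,14,fn); (10,7,fn); (10,9,arg); (11,6,arg); (11,10,fn); (13,11,fn); (13,12,arg); (14,2,fn); (14,4,arg)
step 2: rule r2; match: 0->11, 1->10, 2->7, 3->9, 4->6; deleted nodes 7, 10; deleted edges (10,7,fn); (10,9,arg); (11,10,fn); added nodes 15; added edges (11,15,fn); (15,6,arg); (15,9,fn); result: nodes: 2:c1, 4:c2, 6:app, 9:c2, 11:app, 12:c3, 13:app, 14:app, 15:app edges: (6,4,arg); (6,14,fn); (11,6,arg); (11,15,fn); (13,11,fn); (13,12,arg); (14,2,fn); (14,4,arg); (15,6,arg); (15,9,fn)
final:
nodes: 2:c1, 4:c2, 6:app, 9:c2, 11:app, 12:c3, 13:app, 14:app, 15:app
edges: (6,4,arg); (6,14,fn); (11,6,arg); (11,15,fn); (13,11,fn); (13,12,arg); (14,2,fn); (14,4,arg); (15,6,arg); (15,9,fn)


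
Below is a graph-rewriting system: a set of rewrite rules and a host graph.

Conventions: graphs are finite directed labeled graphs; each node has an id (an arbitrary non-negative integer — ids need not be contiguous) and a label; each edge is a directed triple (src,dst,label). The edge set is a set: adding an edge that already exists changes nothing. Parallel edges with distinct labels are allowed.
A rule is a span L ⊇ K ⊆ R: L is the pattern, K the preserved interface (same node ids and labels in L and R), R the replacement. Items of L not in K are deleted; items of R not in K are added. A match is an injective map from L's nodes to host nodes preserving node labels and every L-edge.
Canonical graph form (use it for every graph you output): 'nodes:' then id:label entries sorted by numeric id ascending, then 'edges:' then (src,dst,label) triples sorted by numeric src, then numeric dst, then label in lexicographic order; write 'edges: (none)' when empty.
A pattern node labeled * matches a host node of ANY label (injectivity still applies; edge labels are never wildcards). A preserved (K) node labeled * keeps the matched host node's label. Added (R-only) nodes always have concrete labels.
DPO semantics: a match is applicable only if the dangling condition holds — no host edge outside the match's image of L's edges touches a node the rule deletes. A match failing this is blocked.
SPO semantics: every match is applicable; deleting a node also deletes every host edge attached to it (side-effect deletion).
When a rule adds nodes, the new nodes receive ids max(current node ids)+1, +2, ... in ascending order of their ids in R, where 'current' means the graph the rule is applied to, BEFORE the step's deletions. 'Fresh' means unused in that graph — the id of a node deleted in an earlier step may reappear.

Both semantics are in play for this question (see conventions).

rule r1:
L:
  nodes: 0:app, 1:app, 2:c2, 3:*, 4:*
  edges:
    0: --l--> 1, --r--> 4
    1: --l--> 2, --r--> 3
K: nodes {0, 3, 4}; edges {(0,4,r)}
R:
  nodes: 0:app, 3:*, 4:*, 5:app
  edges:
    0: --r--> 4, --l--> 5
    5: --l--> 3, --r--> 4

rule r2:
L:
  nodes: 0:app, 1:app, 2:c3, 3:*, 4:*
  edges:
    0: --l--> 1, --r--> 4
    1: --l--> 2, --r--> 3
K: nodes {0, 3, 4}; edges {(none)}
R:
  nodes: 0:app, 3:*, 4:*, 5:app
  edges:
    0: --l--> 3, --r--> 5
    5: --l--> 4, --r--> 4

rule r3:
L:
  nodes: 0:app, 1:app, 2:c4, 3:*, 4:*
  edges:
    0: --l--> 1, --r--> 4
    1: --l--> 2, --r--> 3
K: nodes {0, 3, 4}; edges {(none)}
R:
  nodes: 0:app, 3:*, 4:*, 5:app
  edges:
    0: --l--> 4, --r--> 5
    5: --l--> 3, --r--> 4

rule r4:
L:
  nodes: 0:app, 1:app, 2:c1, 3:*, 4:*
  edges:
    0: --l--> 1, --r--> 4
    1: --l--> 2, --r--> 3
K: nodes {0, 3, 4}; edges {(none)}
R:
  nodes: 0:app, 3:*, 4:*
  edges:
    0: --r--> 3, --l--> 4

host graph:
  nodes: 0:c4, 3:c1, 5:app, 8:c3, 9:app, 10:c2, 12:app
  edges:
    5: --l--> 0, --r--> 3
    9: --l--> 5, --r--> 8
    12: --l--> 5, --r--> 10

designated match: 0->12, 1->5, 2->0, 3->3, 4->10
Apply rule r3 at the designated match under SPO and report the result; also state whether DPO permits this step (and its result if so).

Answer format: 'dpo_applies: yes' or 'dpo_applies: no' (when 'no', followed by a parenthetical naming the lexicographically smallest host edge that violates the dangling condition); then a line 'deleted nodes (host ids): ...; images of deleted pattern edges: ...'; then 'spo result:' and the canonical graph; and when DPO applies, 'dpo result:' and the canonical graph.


dpo_applies: no
(the rule deletes node 5, which keeps host edge (9,5,l) outside the match image — the dangling condition fails, DPO blocks; SPO proceeds and side-deletes such edges)
deleted nodes (host ids): 0, 5; images of deleted pattern edges: (5,0,l); (5,3,r); (12,5,l); (12,10,r)
spo result:
nodes: 3:c1, 8:c3, 9:app, 10:c2, 12:app, 13:app
edges: (9,8,r); (12,10,l); (12,13,r); (13,3,l); (13,10,r)


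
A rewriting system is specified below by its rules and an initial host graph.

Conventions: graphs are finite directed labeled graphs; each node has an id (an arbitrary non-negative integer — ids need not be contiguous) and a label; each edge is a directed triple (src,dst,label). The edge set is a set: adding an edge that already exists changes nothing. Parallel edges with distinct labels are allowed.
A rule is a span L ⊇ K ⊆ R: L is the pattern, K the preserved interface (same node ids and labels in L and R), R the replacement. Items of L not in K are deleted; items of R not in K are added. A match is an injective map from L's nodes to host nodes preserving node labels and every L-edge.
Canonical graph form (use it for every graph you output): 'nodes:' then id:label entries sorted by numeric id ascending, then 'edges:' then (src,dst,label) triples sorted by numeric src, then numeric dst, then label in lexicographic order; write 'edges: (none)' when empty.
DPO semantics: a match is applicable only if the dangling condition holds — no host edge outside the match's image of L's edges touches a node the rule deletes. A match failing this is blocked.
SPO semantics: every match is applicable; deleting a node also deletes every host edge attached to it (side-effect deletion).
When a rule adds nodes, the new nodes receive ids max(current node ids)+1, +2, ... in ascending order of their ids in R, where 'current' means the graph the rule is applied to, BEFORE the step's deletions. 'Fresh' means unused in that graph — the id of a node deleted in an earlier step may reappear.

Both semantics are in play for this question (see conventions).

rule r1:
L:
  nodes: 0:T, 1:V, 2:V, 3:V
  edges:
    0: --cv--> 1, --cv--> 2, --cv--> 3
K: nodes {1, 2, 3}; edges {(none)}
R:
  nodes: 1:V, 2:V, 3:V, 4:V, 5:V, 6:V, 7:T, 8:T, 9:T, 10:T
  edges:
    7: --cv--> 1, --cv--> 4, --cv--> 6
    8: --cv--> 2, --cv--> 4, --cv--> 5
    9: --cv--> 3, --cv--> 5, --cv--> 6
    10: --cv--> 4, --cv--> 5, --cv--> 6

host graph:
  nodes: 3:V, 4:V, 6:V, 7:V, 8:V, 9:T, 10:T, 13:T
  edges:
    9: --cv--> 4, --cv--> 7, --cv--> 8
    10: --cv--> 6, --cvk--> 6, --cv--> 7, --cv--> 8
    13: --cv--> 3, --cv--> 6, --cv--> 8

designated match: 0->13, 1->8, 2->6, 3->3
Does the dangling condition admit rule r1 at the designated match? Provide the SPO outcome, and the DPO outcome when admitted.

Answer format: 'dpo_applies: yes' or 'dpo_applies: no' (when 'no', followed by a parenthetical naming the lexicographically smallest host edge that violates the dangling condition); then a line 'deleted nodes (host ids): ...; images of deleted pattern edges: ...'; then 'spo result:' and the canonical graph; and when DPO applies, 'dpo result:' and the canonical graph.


dpo_applies: yes
deleted nodes (host ids): 13; images of deleted pattern edges: (13,3,cv); (13,6,cv); (13,8,cv)
spo result:
nodes: 3:V, 4:V, 6:V, 7:V, 8:V, 9:T, 10:T, 14:V, 15:V, 16:V, 17:T, 18:T, 19:T, 20:T
edges: (9,4,cv); (9,7,cv); (9,8,cv); (10,6,cv); (10,6,cvk); (10,7,cv); (10,8,cv); (17,8,cv); (17,14,cv); (17,16,cv); (18,6,cv); (18,14,cv); (18,15,cv); (19,3,cv); (19,15,cv); (19,16,cv); (20,14,cv); (20,15,cv); (20,16,cv)
dpo result:
nodes: 3:V, 4:V, 6:V, 7:V, 8:V, 9:T, 10:T, 14:V, 15:V, 16:V, 17:T, 18:T, 19:T, 20:T
edges: (9,4,cv); (9,7,cv); (9,8,cv); (10,6,cv); (10,6,cvk); (10,7,cv); (10,8,cv); (17,8,cv); (17,14,cv); (17,16,cv); (18,6,cv); (18,14,cv); (18,15,cv); (19,3,cv); (19,15,cv); (19,16,cv); (20,14,cv); (20,15,cv); (20,16,cv)


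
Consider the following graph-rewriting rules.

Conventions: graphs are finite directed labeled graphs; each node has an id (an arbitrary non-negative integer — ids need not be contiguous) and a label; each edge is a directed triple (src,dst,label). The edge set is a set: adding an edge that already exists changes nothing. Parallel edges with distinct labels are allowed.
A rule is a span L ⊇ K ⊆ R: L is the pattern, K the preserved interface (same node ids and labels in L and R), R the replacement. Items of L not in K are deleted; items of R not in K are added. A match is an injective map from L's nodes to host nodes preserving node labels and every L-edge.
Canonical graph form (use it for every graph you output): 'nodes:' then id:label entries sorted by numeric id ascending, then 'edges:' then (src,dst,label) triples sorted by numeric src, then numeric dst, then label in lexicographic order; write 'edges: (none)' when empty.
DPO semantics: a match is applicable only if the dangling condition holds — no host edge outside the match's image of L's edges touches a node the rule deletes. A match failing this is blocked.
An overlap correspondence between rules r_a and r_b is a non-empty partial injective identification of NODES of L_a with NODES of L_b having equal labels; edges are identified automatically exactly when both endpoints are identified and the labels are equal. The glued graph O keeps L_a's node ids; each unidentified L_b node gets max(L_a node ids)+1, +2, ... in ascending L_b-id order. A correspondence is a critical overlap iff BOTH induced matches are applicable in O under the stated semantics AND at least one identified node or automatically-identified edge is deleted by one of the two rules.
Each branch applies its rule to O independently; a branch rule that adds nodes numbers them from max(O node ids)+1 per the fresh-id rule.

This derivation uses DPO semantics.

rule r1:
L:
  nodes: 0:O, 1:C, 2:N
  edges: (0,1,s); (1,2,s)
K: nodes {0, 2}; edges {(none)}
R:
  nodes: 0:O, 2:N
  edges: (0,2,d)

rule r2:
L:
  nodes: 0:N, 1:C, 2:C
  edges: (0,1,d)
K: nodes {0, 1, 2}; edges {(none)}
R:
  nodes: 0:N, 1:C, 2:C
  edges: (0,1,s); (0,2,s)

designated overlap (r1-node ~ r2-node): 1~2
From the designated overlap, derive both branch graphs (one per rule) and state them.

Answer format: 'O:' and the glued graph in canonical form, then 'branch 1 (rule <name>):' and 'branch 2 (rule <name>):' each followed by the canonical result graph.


O:
nodes: 0:O, 1:C, 2:N, 3:N, 4:C
edges: (0,1,s); (1,2,s); (3,4,d)
branch 1 (rule r1):
nodes: 0:O, 2:N, 3:N, 4:C
edges: (0,2,d); (3,4,d)
branch 2 (rule r2):
nodes: 0:O, 1:C, 2:N, 3:N, 4:C
edges: (0,1,s); (1,2,s); (3,1,s); (3,4,s)
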